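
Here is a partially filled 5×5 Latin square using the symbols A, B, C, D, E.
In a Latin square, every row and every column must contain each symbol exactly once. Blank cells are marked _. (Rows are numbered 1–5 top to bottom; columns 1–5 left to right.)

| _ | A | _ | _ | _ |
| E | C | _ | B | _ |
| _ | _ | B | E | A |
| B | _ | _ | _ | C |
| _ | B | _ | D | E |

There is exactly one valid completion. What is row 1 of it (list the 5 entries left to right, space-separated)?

Row 1, column 4: row 1 has {A} and column 4 has {B, D, E}, leaving only C.
Row 1, column 1: row 1 has {A, C} and column 1 has {B, E}, leaving only D.
Row 1, column 3: row 1 has {A, C, D} and column 3 has {B}, leaving only E.
Row 1, column 5: row 1 has {A, C, D, E} and column 5 has {A, C, E}, leaving only B.
So row 1 reads: D A E C B.

D A E C B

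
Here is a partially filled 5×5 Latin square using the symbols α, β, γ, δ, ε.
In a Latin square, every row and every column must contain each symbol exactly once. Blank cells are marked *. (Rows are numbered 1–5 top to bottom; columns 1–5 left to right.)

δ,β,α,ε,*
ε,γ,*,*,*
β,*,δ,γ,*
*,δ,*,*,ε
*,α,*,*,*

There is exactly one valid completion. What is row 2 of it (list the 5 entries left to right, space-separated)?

ε γ β α δ

Row 2, column 3: row 2 has {γ, ε} and column 3 has {α, δ}, leaving only β.
Row 1, column 5: row 1 has {α, β, δ, ε} and column 5 has {ε}, leaving only γ.
Row 3, column 2: row 3 has {β, γ, δ} and column 2 has {α, β, γ, δ}, leaving only ε.
Row 3, column 5: row 3 has {β, γ, δ, ε} and column 5 has {γ, ε}, leaving only α.
Row 2, column 5: row 2 has {β, γ, ε} and column 5 has {α, γ, ε}, leaving only δ.
Row 2, column 4: row 2 has {β, γ, δ, ε} and column 4 has {γ, ε}, leaving only α.
So row 2 reads: ε γ β α δ.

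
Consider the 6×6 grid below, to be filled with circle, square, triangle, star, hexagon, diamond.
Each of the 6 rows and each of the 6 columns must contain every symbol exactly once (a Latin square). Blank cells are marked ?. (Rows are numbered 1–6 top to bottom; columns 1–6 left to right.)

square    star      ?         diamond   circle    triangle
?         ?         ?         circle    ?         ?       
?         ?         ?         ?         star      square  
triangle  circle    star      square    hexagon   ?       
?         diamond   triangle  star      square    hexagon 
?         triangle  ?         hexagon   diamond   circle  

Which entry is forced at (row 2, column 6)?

Row 1, column 3: row 1 has {circle, square, triangle, star, diamond} and column 3 has {triangle, star}, leaving only hexagon.
Row 2, column 5: row 2 has {circle} and column 5 has {circle, square, star, hexagon, diamond}, leaving only triangle.
Row 3, column 2: row 3 has {square, star} and column 2 has {circle, triangle, star, diamond}, leaving only hexagon.
Row 2, column 2: row 2 has {circle, triangle} and column 2 has {circle, triangle, star, hexagon, diamond}, leaving only square.
Row 2, column 3: row 2 has {circle, square, triangle} and column 3 has {triangle, star, hexagon}, leaving only diamond.
Row 2 already has {circle, square, triangle, diamond} and column 6 already has {circle, square, triangle, hexagon}, so row 2, column 6 must be star.

star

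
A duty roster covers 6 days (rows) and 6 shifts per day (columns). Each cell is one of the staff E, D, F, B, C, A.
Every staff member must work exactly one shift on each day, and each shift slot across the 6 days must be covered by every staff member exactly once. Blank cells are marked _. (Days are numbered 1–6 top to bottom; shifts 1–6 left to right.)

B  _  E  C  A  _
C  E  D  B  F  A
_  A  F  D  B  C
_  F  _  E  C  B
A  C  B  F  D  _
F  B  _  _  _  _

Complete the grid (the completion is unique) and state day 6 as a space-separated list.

F B C A E D

Day 6, shift 4: day 6 has {F, B} and shift 4 has {E, D, F, B, C}, leaving only A.
Day 6, shift 3: day 6 has {F, B, A} and shift 3 has {E, D, F, B}, leaving only C.
Day 6, shift 5: day 6 has {F, B, C, A} and shift 5 has {D, F, B, C, A}, leaving only E.
Day 6, shift 6: day 6 has {E, F, B, C, A} and shift 6 has {B, C, A}, leaving only D.
So day 6 reads: F B C A E D.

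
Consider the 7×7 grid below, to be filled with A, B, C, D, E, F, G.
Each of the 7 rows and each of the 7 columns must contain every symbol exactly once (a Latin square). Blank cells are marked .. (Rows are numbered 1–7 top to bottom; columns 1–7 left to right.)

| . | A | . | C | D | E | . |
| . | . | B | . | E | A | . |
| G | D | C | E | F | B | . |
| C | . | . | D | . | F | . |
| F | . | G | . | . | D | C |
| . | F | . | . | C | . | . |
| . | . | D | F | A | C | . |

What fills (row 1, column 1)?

B

Row 1 already has {A, C, D, E} and column 1 already has {C, F, G}, so row 1, column 1 must be B.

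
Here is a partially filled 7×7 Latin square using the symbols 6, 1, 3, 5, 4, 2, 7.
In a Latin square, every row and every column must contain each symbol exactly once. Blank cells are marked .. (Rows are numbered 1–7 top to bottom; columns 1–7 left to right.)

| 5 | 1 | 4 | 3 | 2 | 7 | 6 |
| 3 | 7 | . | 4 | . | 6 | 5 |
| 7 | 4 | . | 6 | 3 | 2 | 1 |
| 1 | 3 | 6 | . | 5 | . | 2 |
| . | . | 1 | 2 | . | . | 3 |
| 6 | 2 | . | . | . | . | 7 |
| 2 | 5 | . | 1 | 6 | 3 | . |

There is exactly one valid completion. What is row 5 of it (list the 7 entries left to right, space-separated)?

Row 5, column 1: row 5 has {1, 3, 2} and column 1 has {6, 1, 3, 5, 2, 7}, leaving only 4.
Row 5, column 2: row 5 has {1, 3, 4, 2} and column 2 has {1, 3, 5, 4, 2, 7}, leaving only 6.
Row 5, column 5: row 5 has {6, 1, 3, 4, 2} and column 5 has {6, 3, 5, 2}, leaving only 7.
Row 5, column 6: row 5 has {6, 1, 3, 4, 2, 7} and column 6 has {6, 3, 2, 7}, leaving only 5.
So row 5 reads: 4 6 1 2 7 5 3.

4 6 1 2 7 5 3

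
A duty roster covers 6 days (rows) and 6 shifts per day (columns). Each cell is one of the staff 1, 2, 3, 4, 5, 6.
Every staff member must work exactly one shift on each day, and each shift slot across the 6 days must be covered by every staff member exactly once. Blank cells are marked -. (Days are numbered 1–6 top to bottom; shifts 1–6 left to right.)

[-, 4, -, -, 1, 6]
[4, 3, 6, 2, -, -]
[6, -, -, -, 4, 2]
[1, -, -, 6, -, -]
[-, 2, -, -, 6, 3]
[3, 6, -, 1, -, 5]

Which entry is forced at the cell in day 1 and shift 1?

2

Day 2, shift 5: day 2 has {2, 3, 4, 6} and shift 5 has {1, 4, 6}, leaving only 5.
Day 2, shift 6: day 2 has {2, 3, 4, 5, 6} and shift 6 has {2, 3, 5, 6}, leaving only 1.
Day 4, shift 2: day 4 has {1, 6} and shift 2 has {2, 3, 4, 6}, leaving only 5.
Day 3, shift 2: day 3 has {2, 4, 6} and shift 2 has {2, 3, 4, 5, 6}, leaving only 1.
Day 4, shift 6: day 4 has {1, 5, 6} and shift 6 has {1, 2, 3, 5, 6}, leaving only 4.
Day 5, shift 1: day 5 has {2, 3, 6} and shift 1 has {1, 3, 4, 6}, leaving only 5.
Day 1 already has {1, 4, 6} and shift 1 already has {1, 3, 4, 5, 6}, so day 1, shift 1 must be 2.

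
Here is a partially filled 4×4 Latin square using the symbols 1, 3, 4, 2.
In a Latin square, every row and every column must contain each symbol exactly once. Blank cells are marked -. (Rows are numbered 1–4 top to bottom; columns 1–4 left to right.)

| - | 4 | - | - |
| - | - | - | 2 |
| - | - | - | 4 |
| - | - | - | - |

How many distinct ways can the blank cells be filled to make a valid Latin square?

16

Row 1, column 1: eliminating its row and column leaves {1, 3, 2}.
Row 1, column 3: eliminating its row and column leaves {1, 3, 2}.
Row 1, column 4: eliminating its row and column leaves {1, 3}.
Row 2, column 1: eliminating its row and column leaves {1, 3, 4}.
Row 2, column 2: eliminating its row and column leaves {1, 3}.
Row 2, column 3: eliminating its row and column leaves {1, 3, 4}.
Row 3, column 1: eliminating its row and column leaves {1, 3, 2}.
Row 3, column 2: eliminating its row and column leaves {1, 3, 2}.
Row 3, column 3: eliminating its row and column leaves {1, 3, 2}.
Row 4, column 1: eliminating its row and column leaves {1, 3, 4, 2}.
Row 4, column 2: eliminating its row and column leaves {1, 3, 2}.
Row 4, column 3: eliminating its row and column leaves {1, 3, 4, 2}.
Row 4, column 4: eliminating its row and column leaves {1, 3}.
Enumerating the assignments across these blanks that avoid any row or column repeat gives 16 completions.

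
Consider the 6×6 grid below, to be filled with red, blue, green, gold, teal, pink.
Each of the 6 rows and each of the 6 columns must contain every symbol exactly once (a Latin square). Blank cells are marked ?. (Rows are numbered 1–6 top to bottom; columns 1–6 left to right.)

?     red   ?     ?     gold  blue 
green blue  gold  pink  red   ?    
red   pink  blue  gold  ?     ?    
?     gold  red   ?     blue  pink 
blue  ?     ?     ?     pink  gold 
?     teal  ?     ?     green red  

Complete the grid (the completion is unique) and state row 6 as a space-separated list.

gold teal pink blue green red

Row 6, column 3: row 6 has {red, green, teal} and column 3 has {red, blue, gold}, leaving only pink.
Row 6, column 1: row 6 has {red, green, teal, pink} and column 1 has {red, blue, green}, leaving only gold.
Row 6, column 4: row 6 has {red, green, gold, teal, pink} and column 4 has {gold, pink}, leaving only blue.
So row 6 reads: gold teal pink blue green red.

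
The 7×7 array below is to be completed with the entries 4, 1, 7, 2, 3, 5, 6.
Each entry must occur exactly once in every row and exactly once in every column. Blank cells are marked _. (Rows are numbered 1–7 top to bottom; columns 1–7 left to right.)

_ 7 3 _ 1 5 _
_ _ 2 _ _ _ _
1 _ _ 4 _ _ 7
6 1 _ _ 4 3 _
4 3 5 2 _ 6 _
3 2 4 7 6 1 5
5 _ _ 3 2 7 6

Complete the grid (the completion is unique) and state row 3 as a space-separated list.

Row 3, column 3: row 3 has {4, 1, 7} and column 3 has {4, 2, 3, 5}, leaving only 6.
Row 3, column 2: row 3 has {4, 1, 7, 6} and column 2 has {1, 7, 2, 3}, leaving only 5.
Row 3, column 5: row 3 has {4, 1, 7, 5, 6} and column 5 has {4, 1, 2, 6}, leaving only 3.
Row 3, column 6: row 3 has {4, 1, 7, 3, 5, 6} and column 6 has {1, 7, 3, 5, 6}, leaving only 2.
So row 3 reads: 1 5 6 4 3 2 7.

1 5 6 4 3 2 7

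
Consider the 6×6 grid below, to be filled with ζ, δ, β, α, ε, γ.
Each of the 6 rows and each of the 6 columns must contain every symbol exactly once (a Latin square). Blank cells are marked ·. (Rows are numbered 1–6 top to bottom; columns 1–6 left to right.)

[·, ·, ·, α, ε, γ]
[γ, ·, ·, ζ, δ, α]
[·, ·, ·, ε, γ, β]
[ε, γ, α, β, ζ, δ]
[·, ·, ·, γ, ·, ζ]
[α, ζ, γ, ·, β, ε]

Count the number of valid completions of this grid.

5

Row 1, column 1: eliminating its row and column leaves {ζ, δ, β}.
Row 1, column 2: eliminating its row and column leaves {δ, β}.
Row 1, column 3: eliminating its row and column leaves {ζ, δ, β}.
Row 2, column 2: eliminating its row and column leaves {β, ε}.
Row 2, column 3: eliminating its row and column leaves {β, ε}.
Row 3, column 1: eliminating its row and column leaves {ζ, δ}.
Row 3, column 2: eliminating its row and column leaves {δ, α}.
Row 3, column 3: eliminating its row and column leaves {ζ, δ}.
Row 5, column 1: eliminating its row and column leaves {δ, β}.
Row 5, column 2: eliminating its row and column leaves {δ, β, α, ε}.
Row 5, column 3: eliminating its row and column leaves {δ, β, ε}.
Row 5, column 5: eliminating its row and column leaves {α}.
Row 6, column 4: eliminating its row and column leaves {δ}.
Enumerating the assignments across these blanks that avoid any row or column repeat gives 5 completions.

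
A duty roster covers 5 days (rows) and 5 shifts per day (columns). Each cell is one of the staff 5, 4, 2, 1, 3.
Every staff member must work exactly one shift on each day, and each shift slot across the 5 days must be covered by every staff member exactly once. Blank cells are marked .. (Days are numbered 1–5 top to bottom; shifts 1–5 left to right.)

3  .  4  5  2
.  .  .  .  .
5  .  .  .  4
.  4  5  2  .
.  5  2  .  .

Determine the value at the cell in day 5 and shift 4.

3

Day 1, shift 2: day 1 has {5, 4, 2, 3} and shift 2 has {5, 4}, leaving only 1.
Day 4, shift 1: day 4 has {5, 4, 2} and shift 1 has {5, 3}, leaving only 1.
Day 4, shift 5: day 4 has {5, 4, 2, 1} and shift 5 has {4, 2}, leaving only 3.
Day 5, shift 1: day 5 has {5, 2} and shift 1 has {5, 1, 3}, leaving only 4.
Day 2, shift 1: day 2 has {} and shift 1 has {5, 4, 1, 3}, leaving only 2.
Day 2, shift 2: day 2 has {2} and shift 2 has {5, 4, 1}, leaving only 3.
Day 2, shift 3: day 2 has {2, 3} and shift 3 has {5, 4, 2}, leaving only 1.
Day 2, shift 4: day 2 has {2, 1, 3} and shift 4 has {5, 2}, leaving only 4.
Day 2, shift 5: day 2 has {4, 2, 1, 3} and shift 5 has {4, 2, 3}, leaving only 5.
Day 3, shift 2: day 3 has {5, 4} and shift 2 has {5, 4, 1, 3}, leaving only 2.
Day 3, shift 3: day 3 has {5, 4, 2} and shift 3 has {5, 4, 2, 1}, leaving only 3.
Day 3, shift 4: day 3 has {5, 4, 2, 3} and shift 4 has {5, 4, 2}, leaving only 1.
Day 5 already has {5, 4, 2} and shift 4 already has {5, 4, 2, 1}, so day 5, shift 4 must be 3.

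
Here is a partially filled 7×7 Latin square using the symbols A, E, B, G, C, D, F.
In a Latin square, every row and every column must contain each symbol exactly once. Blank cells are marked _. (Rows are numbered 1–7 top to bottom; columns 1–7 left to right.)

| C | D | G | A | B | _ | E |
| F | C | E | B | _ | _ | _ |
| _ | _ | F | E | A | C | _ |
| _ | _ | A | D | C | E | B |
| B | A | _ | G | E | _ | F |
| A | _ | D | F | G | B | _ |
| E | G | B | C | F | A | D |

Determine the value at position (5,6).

Row 5 already has {A, E, B, G, F} and column 6 already has {A, E, B, C}, so row 5, column 6 must be D.

D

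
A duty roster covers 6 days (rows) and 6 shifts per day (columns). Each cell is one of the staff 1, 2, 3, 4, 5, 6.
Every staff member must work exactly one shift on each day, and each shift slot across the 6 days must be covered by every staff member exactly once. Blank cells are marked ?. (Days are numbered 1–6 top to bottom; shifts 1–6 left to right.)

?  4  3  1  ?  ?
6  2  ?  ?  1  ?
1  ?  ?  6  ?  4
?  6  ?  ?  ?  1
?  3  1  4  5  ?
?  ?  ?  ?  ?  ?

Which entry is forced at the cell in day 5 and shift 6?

Day 3, shift 2: day 3 has {1, 4, 6} and shift 2 has {2, 3, 4, 6}, leaving only 5.
Day 3, shift 3: day 3 has {1, 4, 5, 6} and shift 3 has {1, 3}, leaving only 2.
Day 3, shift 5: day 3 has {1, 2, 4, 5, 6} and shift 5 has {1, 5}, leaving only 3.
Day 5, shift 1: day 5 has {1, 3, 4, 5} and shift 1 has {1, 6}, leaving only 2.
Day 5 already has {1, 2, 3, 4, 5} and shift 6 already has {1, 4}, so day 5, shift 6 must be 6.

6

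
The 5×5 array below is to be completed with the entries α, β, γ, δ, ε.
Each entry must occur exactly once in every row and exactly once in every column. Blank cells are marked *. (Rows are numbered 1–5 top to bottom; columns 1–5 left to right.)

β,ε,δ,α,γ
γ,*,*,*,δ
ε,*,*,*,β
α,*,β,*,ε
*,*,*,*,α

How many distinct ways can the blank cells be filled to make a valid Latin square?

Row 2, column 2: eliminating its row and column leaves {α, β}.
Row 2, column 3: eliminating its row and column leaves {α, ε}.
Row 2, column 4: eliminating its row and column leaves {β, ε}.
Row 3, column 2: eliminating its row and column leaves {α, γ, δ}.
Row 3, column 3: eliminating its row and column leaves {α, γ}.
Row 3, column 4: eliminating its row and column leaves {γ, δ}.
Row 4, column 2: eliminating its row and column leaves {γ, δ}.
Row 4, column 4: eliminating its row and column leaves {γ, δ}.
Row 5, column 1: eliminating its row and column leaves {δ}.
Row 5, column 2: eliminating its row and column leaves {β, γ, δ}.
Row 5, column 3: eliminating its row and column leaves {γ, ε}.
Row 5, column 4: eliminating its row and column leaves {β, γ, δ, ε}.
Enumerating the assignments across these blanks that avoid any row or column repeat gives 3 completions.

3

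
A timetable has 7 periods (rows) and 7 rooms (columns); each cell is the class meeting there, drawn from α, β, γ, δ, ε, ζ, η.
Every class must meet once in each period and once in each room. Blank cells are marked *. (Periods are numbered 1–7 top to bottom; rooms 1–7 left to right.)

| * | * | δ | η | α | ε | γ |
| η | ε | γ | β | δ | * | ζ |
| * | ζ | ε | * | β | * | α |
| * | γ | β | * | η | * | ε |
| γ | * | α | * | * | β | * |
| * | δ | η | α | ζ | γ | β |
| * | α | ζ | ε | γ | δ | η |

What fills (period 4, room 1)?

α

Period 1, room 2: period 1 has {α, γ, δ, ε, η} and room 2 has {α, γ, δ, ε, ζ}, leaving only β.
Period 1, room 1: period 1 has {α, β, γ, δ, ε, η} and room 1 has {γ, η}, leaving only ζ.
Period 2, room 6: period 2 has {β, γ, δ, ε, ζ, η} and room 6 has {β, γ, δ, ε}, leaving only α.
Period 3, room 1: period 3 has {α, β, ε, ζ} and room 1 has {γ, ζ, η}, leaving only δ.
Period 4 already has {β, γ, ε, η} and room 1 already has {γ, δ, ζ, η}, so period 4, room 1 must be α.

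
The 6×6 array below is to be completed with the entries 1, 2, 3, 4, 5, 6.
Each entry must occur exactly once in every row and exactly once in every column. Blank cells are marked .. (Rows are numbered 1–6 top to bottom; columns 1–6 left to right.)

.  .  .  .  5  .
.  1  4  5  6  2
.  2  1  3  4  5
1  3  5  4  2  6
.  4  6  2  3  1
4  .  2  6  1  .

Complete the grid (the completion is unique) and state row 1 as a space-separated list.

2 6 3 1 5 4

Row 1, column 2: row 1 has {5} and column 2 has {1, 2, 3, 4}, leaving only 6.
Row 1, column 3: row 1 has {5, 6} and column 3 has {1, 2, 4, 5, 6}, leaving only 3.
Row 1, column 1: row 1 has {3, 5, 6} and column 1 has {1, 4}, leaving only 2.
Row 1, column 4: row 1 has {2, 3, 5, 6} and column 4 has {2, 3, 4, 5, 6}, leaving only 1.
Row 1, column 6: row 1 has {1, 2, 3, 5, 6} and column 6 has {1, 2, 5, 6}, leaving only 4.
So row 1 reads: 2 6 3 1 5 4.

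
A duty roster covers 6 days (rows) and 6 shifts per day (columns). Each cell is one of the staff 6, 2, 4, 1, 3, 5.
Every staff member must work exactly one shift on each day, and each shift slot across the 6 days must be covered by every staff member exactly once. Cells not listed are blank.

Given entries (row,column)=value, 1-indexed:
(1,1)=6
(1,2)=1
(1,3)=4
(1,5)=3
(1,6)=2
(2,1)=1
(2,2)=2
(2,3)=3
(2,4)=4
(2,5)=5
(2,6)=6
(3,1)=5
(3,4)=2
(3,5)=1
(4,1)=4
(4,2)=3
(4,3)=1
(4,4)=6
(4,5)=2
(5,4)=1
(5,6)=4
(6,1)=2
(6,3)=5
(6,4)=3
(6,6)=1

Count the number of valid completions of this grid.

Day 1, shift 4: eliminating its day and shift leaves {5}.
Day 3, shift 2: eliminating its day and shift leaves {6, 4}.
Day 3, shift 3: eliminating its day and shift leaves {6}.
Day 3, shift 6: eliminating its day and shift leaves {3}.
Day 4, shift 6: eliminating its day and shift leaves {5}.
Day 5, shift 1: eliminating its day and shift leaves {3}.
Day 5, shift 2: eliminating its day and shift leaves {6, 5}.
Day 5, shift 3: eliminating its day and shift leaves {6, 2}.
Day 5, shift 5: eliminating its day and shift leaves {6}.
Day 6, shift 2: eliminating its day and shift leaves {6, 4}.
Day 6, shift 5: eliminating its day and shift leaves {6, 4}.
Only one assignment across all blanks avoids any day or shift repeat, giving 1 completion.

1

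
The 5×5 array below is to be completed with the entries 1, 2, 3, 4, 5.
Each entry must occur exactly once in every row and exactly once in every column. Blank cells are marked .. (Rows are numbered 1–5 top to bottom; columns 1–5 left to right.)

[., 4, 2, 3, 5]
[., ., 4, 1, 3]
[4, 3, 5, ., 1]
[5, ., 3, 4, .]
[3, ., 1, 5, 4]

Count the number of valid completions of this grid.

Row 1, column 1: eliminating its row and column leaves {1}.
Row 2, column 1: eliminating its row and column leaves {2}.
Row 2, column 2: eliminating its row and column leaves {2, 5}.
Row 3, column 4: eliminating its row and column leaves {2}.
Row 4, column 2: eliminating its row and column leaves {1, 2}.
Row 4, column 5: eliminating its row and column leaves {2}.
Row 5, column 2: eliminating its row and column leaves {2}.
Only one assignment across all blanks avoids any row or column repeat, giving 1 completion.

1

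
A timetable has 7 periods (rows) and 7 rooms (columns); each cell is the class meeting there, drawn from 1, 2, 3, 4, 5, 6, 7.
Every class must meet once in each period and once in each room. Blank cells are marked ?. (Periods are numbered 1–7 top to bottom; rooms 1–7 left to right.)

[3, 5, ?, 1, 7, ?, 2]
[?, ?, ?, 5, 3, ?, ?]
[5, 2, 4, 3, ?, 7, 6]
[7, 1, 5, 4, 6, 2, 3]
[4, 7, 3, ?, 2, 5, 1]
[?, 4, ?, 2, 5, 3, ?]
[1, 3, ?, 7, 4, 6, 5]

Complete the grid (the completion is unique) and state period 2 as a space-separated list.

Period 2, room 2: period 2 has {3, 5} and room 2 has {1, 2, 3, 4, 5, 7}, leaving only 6.
Period 2, room 1: period 2 has {3, 5, 6} and room 1 has {1, 3, 4, 5, 7}, leaving only 2.
Period 1, room 3: period 1 has {1, 2, 3, 5, 7} and room 3 has {3, 4, 5}, leaving only 6.
Period 1, room 6: period 1 has {1, 2, 3, 5, 6, 7} and room 6 has {2, 3, 5, 6, 7}, leaving only 4.
Period 2, room 6: period 2 has {2, 3, 5, 6} and room 6 has {2, 3, 4, 5, 6, 7}, leaving only 1.
Period 2, room 3: period 2 has {1, 2, 3, 5, 6} and room 3 has {3, 4, 5, 6}, leaving only 7.
Period 2, room 7: period 2 has {1, 2, 3, 5, 6, 7} and room 7 has {1, 2, 3, 5, 6}, leaving only 4.
So period 2 reads: 2 6 7 5 3 1 4.

2 6 7 5 3 1 4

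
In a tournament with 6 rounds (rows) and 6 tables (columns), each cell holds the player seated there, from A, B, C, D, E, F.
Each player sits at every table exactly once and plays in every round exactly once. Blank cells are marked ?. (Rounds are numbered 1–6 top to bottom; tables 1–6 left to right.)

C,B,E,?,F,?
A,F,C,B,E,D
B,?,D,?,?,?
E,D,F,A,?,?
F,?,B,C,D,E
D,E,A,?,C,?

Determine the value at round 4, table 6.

Round 1, table 4: round 1 has {B, C, E, F} and table 4 has {A, B, C}, leaving only D.
Round 1, table 6: round 1 has {B, C, D, E, F} and table 6 has {D, E}, leaving only A.
Round 3, table 5: round 3 has {B, D} and table 5 has {C, D, E, F}, leaving only A.
Round 3, table 2: round 3 has {A, B, D} and table 2 has {B, D, E, F}, leaving only C.
Round 3, table 6: round 3 has {A, B, C, D} and table 6 has {A, D, E}, leaving only F.
Round 3, table 4: round 3 has {A, B, C, D, F} and table 4 has {A, B, C, D}, leaving only E.
Round 4, table 5: round 4 has {A, D, E, F} and table 5 has {A, C, D, E, F}, leaving only B.
Round 4 already has {A, B, D, E, F} and table 6 already has {A, D, E, F}, so round 4, table 6 must be C.

C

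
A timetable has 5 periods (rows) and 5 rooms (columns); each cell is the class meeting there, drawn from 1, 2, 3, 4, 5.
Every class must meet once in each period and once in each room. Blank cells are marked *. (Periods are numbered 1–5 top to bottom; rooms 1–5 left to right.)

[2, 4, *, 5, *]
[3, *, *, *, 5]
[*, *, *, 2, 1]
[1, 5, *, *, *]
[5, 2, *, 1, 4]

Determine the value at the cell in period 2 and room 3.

Period 1, room 5: period 1 has {2, 4, 5} and room 5 has {1, 4, 5}, leaving only 3.
Period 1, room 3: period 1 has {2, 3, 4, 5} and room 3 has {}, leaving only 1.
Period 2, room 2: period 2 has {3, 5} and room 2 has {2, 4, 5}, leaving only 1.
Period 2, room 4: period 2 has {1, 3, 5} and room 4 has {1, 2, 5}, leaving only 4.
Period 2 already has {1, 3, 4, 5} and room 3 already has {1}, so period 2, room 3 must be 2.

2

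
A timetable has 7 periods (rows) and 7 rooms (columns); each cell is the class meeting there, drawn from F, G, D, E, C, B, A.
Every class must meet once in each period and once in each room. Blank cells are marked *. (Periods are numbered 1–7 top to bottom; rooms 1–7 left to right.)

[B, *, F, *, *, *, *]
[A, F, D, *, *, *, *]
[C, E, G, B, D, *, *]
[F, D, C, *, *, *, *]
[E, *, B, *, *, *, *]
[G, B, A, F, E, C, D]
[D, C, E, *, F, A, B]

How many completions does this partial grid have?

9

Period 1, room 2: eliminating its period and room leaves {G, A}.
Period 1, room 4: eliminating its period and room leaves {G, D, E, C, A}.
Period 1, room 5: eliminating its period and room leaves {G, C, A}.
Period 1, room 6: eliminating its period and room leaves {G, D, E}.
Period 1, room 7: eliminating its period and room leaves {G, E, C, A}.
Period 2, room 4: eliminating its period and room leaves {G, E, C}.
Period 2, room 5: eliminating its period and room leaves {G, C, B}.
Period 2, room 6: eliminating its period and room leaves {G, E, B}.
Period 2, room 7: eliminating its period and room leaves {G, E, C}.
Period 3, room 6: eliminating its period and room leaves {F}.
Period 3, room 7: eliminating its period and room leaves {F, A}.
Period 4, room 4: eliminating its period and room leaves {G, E, A}.
Period 4, room 5: eliminating its period and room leaves {G, B, A}.
Period 4, room 6: eliminating its period and room leaves {G, E, B}.
Period 4, room 7: eliminating its period and room leaves {G, E, A}.
Period 5, room 2: eliminating its period and room leaves {G, A}.
Period 5, room 4: eliminating its period and room leaves {G, D, C, A}.
Period 5, room 5: eliminating its period and room leaves {G, C, A}.
Period 5, room 6: eliminating its period and room leaves {F, G, D}.
Period 5, room 7: eliminating its period and room leaves {F, G, C, A}.
Period 7, room 4: eliminating its period and room leaves {G}.
Enumerating the assignments across these blanks that avoid any period or room repeat gives 9 completions.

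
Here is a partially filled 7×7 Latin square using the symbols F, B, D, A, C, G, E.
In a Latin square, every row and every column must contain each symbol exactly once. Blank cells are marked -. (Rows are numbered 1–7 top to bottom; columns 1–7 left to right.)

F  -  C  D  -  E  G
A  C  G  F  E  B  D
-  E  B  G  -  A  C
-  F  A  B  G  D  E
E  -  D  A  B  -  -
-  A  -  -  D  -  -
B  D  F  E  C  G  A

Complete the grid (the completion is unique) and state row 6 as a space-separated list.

Row 6, column 3: row 6 has {D, A} and column 3 has {F, B, D, A, C, G}, leaving only E.
Row 6, column 4: row 6 has {D, A, E} and column 4 has {F, B, D, A, G, E}, leaving only C.
Row 6, column 1: row 6 has {D, A, C, E} and column 1 has {F, B, A, E}, leaving only G.
Row 6, column 6: row 6 has {D, A, C, G, E} and column 6 has {B, D, A, G, E}, leaving only F.
Row 6, column 7: row 6 has {F, D, A, C, G, E} and column 7 has {D, A, C, G, E}, leaving only B.
So row 6 reads: G A E C D F B.

G A E C D F B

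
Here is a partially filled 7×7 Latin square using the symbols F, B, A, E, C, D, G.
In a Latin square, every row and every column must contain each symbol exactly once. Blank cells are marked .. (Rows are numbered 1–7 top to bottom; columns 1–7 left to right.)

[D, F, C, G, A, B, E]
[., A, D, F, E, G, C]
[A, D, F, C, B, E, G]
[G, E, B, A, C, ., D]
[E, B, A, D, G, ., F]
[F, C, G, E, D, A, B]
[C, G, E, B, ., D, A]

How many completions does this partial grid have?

Row 2, column 1: eliminating its row and column leaves {B}.
Row 4, column 6: eliminating its row and column leaves {F}.
Row 5, column 6: eliminating its row and column leaves {C}.
Row 7, column 5: eliminating its row and column leaves {F}.
Only one assignment across all blanks avoids any row or column repeat, giving 1 completion.

1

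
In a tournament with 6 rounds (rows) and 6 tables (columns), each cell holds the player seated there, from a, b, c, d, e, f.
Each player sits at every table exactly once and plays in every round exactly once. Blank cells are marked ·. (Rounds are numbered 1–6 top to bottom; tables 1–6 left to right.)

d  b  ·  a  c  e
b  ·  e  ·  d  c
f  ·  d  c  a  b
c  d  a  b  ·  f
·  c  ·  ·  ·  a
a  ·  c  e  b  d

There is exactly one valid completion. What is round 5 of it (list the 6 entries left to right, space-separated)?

Round 5, table 1: round 5 has {a, c} and table 1 has {a, b, c, d, f}, leaving only e.
Round 5, table 5: round 5 has {a, c, e} and table 5 has {a, b, c, d}, leaving only f.
Round 5, table 3: round 5 has {a, c, e, f} and table 3 has {a, c, d, e}, leaving only b.
Round 5, table 4: round 5 has {a, b, c, e, f} and table 4 has {a, b, c, e}, leaving only d.
So round 5 reads: e c b d f a.

e c b d f a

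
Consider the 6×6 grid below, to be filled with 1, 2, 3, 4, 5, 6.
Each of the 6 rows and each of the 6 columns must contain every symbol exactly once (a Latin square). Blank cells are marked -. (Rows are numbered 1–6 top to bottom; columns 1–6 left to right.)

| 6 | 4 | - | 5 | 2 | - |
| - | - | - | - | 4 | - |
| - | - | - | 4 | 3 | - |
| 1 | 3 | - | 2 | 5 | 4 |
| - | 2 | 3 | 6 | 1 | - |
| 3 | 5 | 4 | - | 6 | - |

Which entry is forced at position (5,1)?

Row 1, column 3: row 1 has {2, 4, 5, 6} and column 3 has {3, 4}, leaving only 1.
Row 1, column 6: row 1 has {1, 2, 4, 5, 6} and column 6 has {4}, leaving only 3.
Row 4, column 3: row 4 has {1, 2, 3, 4, 5} and column 3 has {1, 3, 4}, leaving only 6.
Row 5, column 6: row 5 has {1, 2, 3, 6} and column 6 has {3, 4}, leaving only 5.
Row 5 already has {1, 2, 3, 5, 6} and column 1 already has {1, 3, 6}, so row 5, column 1 must be 4.

4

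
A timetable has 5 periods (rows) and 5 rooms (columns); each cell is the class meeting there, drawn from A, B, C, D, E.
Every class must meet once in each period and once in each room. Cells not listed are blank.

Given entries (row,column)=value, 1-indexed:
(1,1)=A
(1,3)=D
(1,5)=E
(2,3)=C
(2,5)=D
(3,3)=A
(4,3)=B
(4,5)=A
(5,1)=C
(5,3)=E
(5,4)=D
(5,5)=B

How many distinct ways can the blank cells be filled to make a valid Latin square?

Period 1, room 2: eliminating its period and room leaves {B, C}.
Period 1, room 4: eliminating its period and room leaves {B, C}.
Period 2, room 1: eliminating its period and room leaves {B, E}.
Period 2, room 2: eliminating its period and room leaves {A, B, E}.
Period 2, room 4: eliminating its period and room leaves {A, B, E}.
Period 3, room 1: eliminating its period and room leaves {B, D, E}.
Period 3, room 2: eliminating its period and room leaves {B, C, D, E}.
Period 3, room 4: eliminating its period and room leaves {B, C, E}.
Period 3, room 5: eliminating its period and room leaves {C}.
Period 4, room 1: eliminating its period and room leaves {D, E}.
Period 4, room 2: eliminating its period and room leaves {C, D, E}.
Period 4, room 4: eliminating its period and room leaves {C, E}.
Period 5, room 2: eliminating its period and room leaves {A}.
Enumerating the assignments across these blanks that avoid any period or room repeat gives 3 completions.

3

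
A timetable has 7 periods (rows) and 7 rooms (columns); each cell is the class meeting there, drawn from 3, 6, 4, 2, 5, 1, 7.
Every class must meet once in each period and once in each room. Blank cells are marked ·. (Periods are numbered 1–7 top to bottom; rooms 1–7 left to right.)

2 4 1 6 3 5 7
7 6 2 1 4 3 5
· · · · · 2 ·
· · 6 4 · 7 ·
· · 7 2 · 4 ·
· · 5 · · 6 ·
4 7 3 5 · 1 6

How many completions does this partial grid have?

Period 3, room 1: eliminating its period and room leaves {3, 6, 5, 1}.
Period 3, room 2: eliminating its period and room leaves {3, 5, 1}.
Period 3, room 3: eliminating its period and room leaves {4}.
Period 3, room 4: eliminating its period and room leaves {3, 7}.
Period 3, room 5: eliminating its period and room leaves {6, 5, 1, 7}.
Period 3, room 7: eliminating its period and room leaves {3, 4, 1}.
Period 4, room 1: eliminating its period and room leaves {3, 5, 1}.
Period 4, room 2: eliminating its period and room leaves {3, 2, 5, 1}.
Period 4, room 5: eliminating its period and room leaves {2, 5, 1}.
Period 4, room 7: eliminating its period and room leaves {3, 2, 1}.
Period 5, room 1: eliminating its period and room leaves {3, 6, 5, 1}.
Period 5, room 2: eliminating its period and room leaves {3, 5, 1}.
Period 5, room 5: eliminating its period and room leaves {6, 5, 1}.
Period 5, room 7: eliminating its period and room leaves {3, 1}.
Period 6, room 1: eliminating its period and room leaves {3, 1}.
Period 6, room 2: eliminating its period and room leaves {3, 2, 1}.
Period 6, room 4: eliminating its period and room leaves {3, 7}.
Period 6, room 5: eliminating its period and room leaves {2, 1, 7}.
Period 6, room 7: eliminating its period and room leaves {3, 4, 2, 1}.
Period 7, room 5: eliminating its period and room leaves {2}.
Enumerating the assignments across these blanks that avoid any period or room repeat gives 9 completions.

9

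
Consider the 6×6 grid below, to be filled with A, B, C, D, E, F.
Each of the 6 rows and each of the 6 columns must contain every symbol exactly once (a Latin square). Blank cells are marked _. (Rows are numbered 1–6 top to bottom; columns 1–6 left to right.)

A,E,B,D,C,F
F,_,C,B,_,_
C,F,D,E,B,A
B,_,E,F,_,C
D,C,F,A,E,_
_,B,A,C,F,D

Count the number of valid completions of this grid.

Row 2, column 2: eliminating its row and column leaves {A, D}.
Row 2, column 5: eliminating its row and column leaves {A, D}.
Row 2, column 6: eliminating its row and column leaves {E}.
Row 4, column 2: eliminating its row and column leaves {A, D}.
Row 4, column 5: eliminating its row and column leaves {A, D}.
Row 5, column 6: eliminating its row and column leaves {B}.
Row 6, column 1: eliminating its row and column leaves {E}.
Enumerating the assignments across these blanks that avoid any row or column repeat gives 2 completions.

2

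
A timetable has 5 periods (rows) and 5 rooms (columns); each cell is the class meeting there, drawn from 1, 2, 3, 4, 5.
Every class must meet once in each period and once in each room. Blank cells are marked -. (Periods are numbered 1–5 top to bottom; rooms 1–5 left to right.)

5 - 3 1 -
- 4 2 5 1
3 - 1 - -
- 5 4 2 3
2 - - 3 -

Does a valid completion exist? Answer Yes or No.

No

Period 2, room 1: period 2 together with room 1 already contain {1, 2, 3, 4, 5} — every symbol — so nothing can go there. The grid has no valid completion.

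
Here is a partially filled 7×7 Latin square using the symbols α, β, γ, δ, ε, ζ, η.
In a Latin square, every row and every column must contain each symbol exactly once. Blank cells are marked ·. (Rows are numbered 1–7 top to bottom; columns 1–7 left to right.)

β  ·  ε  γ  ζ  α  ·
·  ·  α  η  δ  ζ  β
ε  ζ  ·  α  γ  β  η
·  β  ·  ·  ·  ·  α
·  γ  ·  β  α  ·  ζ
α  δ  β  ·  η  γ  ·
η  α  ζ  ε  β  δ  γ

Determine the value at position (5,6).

Row 1, column 2: row 1 has {α, β, γ, ε, ζ} and column 2 has {α, β, γ, δ, ζ}, leaving only η.
Row 1, column 7: row 1 has {α, β, γ, ε, ζ, η} and column 7 has {α, β, γ, ζ, η}, leaving only δ.
Row 2, column 1: row 2 has {α, β, δ, ζ, η} and column 1 has {α, β, ε, η}, leaving only γ.
Row 2, column 2: row 2 has {α, β, γ, δ, ζ, η} and column 2 has {α, β, γ, δ, ζ, η}, leaving only ε.
Row 3, column 3: row 3 has {α, β, γ, ε, ζ, η} and column 3 has {α, β, ε, ζ}, leaving only δ.
Row 4, column 5: row 4 has {α, β} and column 5 has {α, β, γ, δ, ζ, η}, leaving only ε.
Row 4, column 6: row 4 has {α, β, ε} and column 6 has {α, β, γ, δ, ζ}, leaving only η.
Row 5 already has {α, β, γ, ζ} and column 6 already has {α, β, γ, δ, ζ, η}, so row 5, column 6 must be ε.

ε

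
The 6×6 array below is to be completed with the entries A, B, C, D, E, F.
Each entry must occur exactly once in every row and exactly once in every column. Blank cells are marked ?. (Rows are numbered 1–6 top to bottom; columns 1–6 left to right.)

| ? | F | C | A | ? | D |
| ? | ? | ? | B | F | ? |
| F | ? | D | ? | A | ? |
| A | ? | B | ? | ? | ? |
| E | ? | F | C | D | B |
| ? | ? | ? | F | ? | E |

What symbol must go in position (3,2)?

B

Row 1, column 1: row 1 has {A, C, D, F} and column 1 has {A, E, F}, leaving only B.
Row 1, column 5: row 1 has {A, B, C, D, F} and column 5 has {A, D, F}, leaving only E.
Row 3, column 4: row 3 has {A, D, F} and column 4 has {A, B, C, F}, leaving only E.
Row 3, column 6: row 3 has {A, D, E, F} and column 6 has {B, D, E}, leaving only C.
Row 3 already has {A, C, D, E, F} and column 2 already has {F}, so row 3, column 2 must be B.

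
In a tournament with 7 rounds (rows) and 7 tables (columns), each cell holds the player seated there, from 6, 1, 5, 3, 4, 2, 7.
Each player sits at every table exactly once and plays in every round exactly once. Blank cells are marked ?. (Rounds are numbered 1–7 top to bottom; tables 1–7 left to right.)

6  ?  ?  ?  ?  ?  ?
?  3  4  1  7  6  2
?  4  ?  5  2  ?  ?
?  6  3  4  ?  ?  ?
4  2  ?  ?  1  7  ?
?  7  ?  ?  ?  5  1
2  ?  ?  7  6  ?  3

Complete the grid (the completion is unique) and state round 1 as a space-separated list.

6 5 7 2 3 1 4

Round 2, table 1: round 2 has {6, 1, 3, 4, 2, 7} and table 1 has {6, 4, 2}, leaving only 5.
Round 4, table 5: round 4 has {6, 3, 4} and table 5 has {6, 1, 2, 7}, leaving only 5.
Round 4, table 7: round 4 has {6, 5, 3, 4} and table 7 has {1, 3, 2}, leaving only 7.
Round 3, table 7: round 3 has {5, 4, 2} and table 7 has {1, 3, 2, 7}, leaving only 6.
Round 4, table 1: round 4 has {6, 5, 3, 4, 7} and table 1 has {6, 5, 4, 2}, leaving only 1.
Round 4, table 6: round 4 has {6, 1, 5, 3, 4, 7} and table 6 has {6, 5, 7}, leaving only 2.
Round 5, table 7: round 5 has {1, 4, 2, 7} and table 7 has {6, 1, 3, 2, 7}, leaving only 5.
Round 1, table 7: round 1 has {6} and table 7 has {6, 1, 5, 3, 2, 7}, leaving only 4.
Round 1, table 5: round 1 has {6, 4} and table 5 has {6, 1, 5, 2, 7}, leaving only 3.
Round 1, table 4: round 1 has {6, 3, 4} and table 4 has {1, 5, 4, 7}, leaving only 2.
Round 1, table 6: round 1 has {6, 3, 4, 2} and table 6 has {6, 5, 2, 7}, leaving only 1.
Round 1, table 2: round 1 has {6, 1, 3, 4, 2} and table 2 has {6, 3, 4, 2, 7}, leaving only 5.
Round 1, table 3: round 1 has {6, 1, 5, 3, 4, 2} and table 3 has {3, 4}, leaving only 7.
So round 1 reads: 6 5 7 2 3 1 4.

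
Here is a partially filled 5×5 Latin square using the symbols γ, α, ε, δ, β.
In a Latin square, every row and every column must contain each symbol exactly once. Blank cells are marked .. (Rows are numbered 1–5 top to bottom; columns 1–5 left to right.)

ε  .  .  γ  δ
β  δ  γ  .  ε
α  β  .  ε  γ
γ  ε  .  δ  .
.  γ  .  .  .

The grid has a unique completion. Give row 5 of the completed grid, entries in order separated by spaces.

Row 5, column 1: row 5 has {γ} and column 1 has {γ, α, ε, β}, leaving only δ.
Row 1, column 2: row 1 has {γ, ε, δ} and column 2 has {γ, ε, δ, β}, leaving only α.
Row 1, column 3: row 1 has {γ, α, ε, δ} and column 3 has {γ}, leaving only β.
Row 2, column 4: row 2 has {γ, ε, δ, β} and column 4 has {γ, ε, δ}, leaving only α.
Row 5, column 4: row 5 has {γ, δ} and column 4 has {γ, α, ε, δ}, leaving only β.
Row 5, column 5: row 5 has {γ, δ, β} and column 5 has {γ, ε, δ}, leaving only α.
Row 5, column 3: row 5 has {γ, α, δ, β} and column 3 has {γ, β}, leaving only ε.
So row 5 reads: δ γ ε β α.

δ γ ε β α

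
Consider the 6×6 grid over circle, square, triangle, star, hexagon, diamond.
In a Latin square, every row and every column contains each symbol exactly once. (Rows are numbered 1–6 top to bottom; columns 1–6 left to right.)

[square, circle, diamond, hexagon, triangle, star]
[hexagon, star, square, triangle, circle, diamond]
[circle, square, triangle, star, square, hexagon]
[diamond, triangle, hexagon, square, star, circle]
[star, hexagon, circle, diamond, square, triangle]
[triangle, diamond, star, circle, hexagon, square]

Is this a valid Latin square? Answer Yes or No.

Column 5 contains square twice (at rows 3 and 5), so it is not a permutation.

No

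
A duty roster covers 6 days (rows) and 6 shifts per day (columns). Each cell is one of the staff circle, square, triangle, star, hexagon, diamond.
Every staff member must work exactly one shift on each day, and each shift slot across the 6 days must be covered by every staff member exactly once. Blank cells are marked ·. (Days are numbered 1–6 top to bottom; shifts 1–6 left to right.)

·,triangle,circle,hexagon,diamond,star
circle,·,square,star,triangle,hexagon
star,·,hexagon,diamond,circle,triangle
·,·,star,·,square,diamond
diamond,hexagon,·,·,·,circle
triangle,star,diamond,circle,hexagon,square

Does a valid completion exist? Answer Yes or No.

No day or shift among the givens repeats a symbol, and propagating forced cells runs into no contradiction.
One valid completion exists (for instance, square triangle circle hexagon diamond star / circle diamond square star triangle hexagon / star square hexagon diamond circle triangle / hexagon circle star triangle square diamond / diamond hexagon triangle square star circle / triangle star diamond circle hexagon square).

Yes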